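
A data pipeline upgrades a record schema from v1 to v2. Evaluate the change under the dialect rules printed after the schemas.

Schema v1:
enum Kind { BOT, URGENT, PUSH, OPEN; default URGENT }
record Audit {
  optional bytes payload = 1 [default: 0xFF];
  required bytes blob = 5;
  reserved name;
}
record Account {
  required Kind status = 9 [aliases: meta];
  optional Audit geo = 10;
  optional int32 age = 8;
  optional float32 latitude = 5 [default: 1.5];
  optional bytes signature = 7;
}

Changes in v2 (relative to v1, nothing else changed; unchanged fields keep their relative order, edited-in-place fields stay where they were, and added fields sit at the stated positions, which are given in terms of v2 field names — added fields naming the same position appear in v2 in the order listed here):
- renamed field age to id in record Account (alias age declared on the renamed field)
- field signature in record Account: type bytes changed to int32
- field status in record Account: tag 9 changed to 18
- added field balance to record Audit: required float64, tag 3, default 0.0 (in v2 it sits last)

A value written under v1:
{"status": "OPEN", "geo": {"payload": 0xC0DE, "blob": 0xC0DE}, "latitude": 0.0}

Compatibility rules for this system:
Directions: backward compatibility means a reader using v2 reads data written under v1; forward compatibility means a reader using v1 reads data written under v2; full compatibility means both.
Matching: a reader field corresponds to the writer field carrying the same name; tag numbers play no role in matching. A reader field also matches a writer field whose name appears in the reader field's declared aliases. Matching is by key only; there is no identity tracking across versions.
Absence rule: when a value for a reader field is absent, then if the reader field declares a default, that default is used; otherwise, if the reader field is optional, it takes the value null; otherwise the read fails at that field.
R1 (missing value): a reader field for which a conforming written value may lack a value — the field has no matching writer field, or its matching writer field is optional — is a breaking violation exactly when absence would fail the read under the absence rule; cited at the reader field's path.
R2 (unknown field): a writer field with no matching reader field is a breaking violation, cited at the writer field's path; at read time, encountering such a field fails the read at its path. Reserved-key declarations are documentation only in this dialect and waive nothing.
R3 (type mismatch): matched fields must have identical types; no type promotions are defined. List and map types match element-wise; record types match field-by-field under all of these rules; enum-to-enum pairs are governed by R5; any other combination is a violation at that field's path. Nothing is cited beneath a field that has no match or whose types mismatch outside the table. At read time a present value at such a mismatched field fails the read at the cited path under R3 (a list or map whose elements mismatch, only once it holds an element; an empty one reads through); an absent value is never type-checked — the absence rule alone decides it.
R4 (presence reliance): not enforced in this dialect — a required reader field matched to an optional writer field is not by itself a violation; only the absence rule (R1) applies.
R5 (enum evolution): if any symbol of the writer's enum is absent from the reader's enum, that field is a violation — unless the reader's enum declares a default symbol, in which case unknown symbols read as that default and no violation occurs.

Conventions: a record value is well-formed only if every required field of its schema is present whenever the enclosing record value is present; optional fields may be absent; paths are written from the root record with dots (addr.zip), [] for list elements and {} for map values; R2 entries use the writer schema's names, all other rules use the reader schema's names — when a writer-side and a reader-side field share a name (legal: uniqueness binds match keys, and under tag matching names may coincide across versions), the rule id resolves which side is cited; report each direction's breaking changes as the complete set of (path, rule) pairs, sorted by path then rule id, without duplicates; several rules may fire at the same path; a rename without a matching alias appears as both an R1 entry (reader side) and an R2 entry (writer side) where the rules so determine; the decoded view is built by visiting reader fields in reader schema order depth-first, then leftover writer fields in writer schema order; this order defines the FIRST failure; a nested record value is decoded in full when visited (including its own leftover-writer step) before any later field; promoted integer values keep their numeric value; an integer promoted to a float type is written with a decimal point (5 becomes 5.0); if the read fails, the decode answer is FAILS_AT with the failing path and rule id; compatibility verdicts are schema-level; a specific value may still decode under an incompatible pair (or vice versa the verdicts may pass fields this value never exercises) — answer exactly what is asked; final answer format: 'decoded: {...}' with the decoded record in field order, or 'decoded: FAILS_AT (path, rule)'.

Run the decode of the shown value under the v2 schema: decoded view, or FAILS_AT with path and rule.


decoded: {"status": "OPEN", "geo": {"payload": 0xC0DE, "blob": 0xC0DE, "balance": 0.0}, "id": null, "latitude": 0.0, "signature": null}

arrows below run writer -> reader for Account
migrating the Account value to v2:
  status := "OPEN"
  geo.payload := 0xC0DE
  geo.blob := 0xC0DE
  geo.balance := 0.0 (absent -> default)
  id := null (absent, optional -> null)
  latitude := 0.0
  signature := null (absent, optional -> null)
  => decoded: {"status": "OPEN", "geo": {"payload": 0xC0DE, "blob": 0xC0DE, "balance": 0.0}, "id": null, "latitude": 0.0, "signature": null}
ruling out the remaining Account differences:
  field signature in record Account: type bytes changed to int32 -> schema-level compatibility only; this Account value's decode is unchanged
  field status in record Account: tag 9 changed to 18 -> fires no rule on Account under this dialect and leaves the result unchanged


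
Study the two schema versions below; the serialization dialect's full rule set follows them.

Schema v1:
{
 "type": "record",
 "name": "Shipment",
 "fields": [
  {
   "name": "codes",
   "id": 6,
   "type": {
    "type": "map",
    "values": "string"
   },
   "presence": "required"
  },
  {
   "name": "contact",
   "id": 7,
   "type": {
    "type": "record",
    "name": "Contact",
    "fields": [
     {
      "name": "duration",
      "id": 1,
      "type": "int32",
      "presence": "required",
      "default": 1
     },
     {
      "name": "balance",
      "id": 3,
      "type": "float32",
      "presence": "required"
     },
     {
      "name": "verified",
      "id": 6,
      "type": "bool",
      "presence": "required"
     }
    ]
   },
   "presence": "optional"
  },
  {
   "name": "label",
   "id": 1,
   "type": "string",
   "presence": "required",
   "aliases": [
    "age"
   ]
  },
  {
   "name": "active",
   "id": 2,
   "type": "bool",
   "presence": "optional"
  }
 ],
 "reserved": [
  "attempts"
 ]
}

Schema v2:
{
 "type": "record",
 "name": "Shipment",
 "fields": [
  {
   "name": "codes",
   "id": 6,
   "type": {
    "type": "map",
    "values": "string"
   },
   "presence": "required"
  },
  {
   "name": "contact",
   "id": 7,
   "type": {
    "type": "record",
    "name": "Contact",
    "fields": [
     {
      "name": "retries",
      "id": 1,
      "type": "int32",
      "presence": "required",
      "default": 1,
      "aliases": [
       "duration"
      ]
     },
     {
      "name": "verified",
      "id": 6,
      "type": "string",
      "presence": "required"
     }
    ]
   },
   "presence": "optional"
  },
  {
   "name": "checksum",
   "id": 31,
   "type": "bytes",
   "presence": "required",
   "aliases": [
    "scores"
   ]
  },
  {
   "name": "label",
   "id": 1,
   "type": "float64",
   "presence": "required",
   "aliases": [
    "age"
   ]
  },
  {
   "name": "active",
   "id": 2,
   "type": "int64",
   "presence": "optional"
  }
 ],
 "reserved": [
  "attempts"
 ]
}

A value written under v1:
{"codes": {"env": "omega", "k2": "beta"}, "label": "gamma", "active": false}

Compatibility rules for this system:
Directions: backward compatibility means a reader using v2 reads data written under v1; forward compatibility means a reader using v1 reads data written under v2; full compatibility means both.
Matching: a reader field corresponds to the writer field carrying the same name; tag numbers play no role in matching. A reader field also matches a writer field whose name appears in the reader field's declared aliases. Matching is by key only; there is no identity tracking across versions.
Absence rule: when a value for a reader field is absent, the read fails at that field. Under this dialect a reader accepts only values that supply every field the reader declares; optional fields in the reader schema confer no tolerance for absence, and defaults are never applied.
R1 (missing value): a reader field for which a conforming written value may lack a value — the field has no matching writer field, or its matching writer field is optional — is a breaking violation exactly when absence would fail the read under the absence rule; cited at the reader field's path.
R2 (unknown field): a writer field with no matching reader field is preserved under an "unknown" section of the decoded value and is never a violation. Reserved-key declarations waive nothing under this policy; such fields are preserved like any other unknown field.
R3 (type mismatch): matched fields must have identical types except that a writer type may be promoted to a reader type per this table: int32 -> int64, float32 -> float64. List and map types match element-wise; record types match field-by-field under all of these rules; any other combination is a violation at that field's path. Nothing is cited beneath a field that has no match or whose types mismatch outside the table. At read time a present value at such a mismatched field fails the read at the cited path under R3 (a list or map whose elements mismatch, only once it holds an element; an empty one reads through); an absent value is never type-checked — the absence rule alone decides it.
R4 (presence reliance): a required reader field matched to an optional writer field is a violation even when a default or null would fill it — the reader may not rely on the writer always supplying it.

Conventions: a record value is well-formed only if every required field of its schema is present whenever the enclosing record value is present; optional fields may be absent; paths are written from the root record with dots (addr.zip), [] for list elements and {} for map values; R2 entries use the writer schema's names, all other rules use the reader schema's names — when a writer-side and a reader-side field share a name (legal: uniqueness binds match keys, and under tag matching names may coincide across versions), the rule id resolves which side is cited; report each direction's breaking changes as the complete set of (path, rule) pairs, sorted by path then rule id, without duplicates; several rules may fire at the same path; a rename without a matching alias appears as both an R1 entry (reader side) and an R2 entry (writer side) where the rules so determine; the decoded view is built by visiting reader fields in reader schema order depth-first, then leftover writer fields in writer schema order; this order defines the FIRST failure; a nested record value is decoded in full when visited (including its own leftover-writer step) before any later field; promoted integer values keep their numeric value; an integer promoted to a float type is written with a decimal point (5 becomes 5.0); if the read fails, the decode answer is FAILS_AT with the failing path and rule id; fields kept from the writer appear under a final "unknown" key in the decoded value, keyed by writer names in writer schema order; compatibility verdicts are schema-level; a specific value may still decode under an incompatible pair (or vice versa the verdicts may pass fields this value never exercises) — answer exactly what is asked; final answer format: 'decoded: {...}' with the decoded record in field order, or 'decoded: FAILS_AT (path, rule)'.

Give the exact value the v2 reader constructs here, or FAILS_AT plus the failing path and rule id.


the writer's type comes first in each Shipment pair
decoding the Shipment value with the v2 reader:
  codes := {"env": "omega", "k2": "beta"}
  read fails at contact under R1 (no fill)
  => FAILS_AT (contact, R1)
remaining Shipment differences; none change what is asked:
  field label in record Shipment: type string changed to float64 -> matters for Shipment compatibility verdicts, not for this value's decode
  field verified in record Contact: type bool changed to string -> matters for Shipment compatibility verdicts, not for this value's decode
  renamed field duration to retries in record Contact (alias duration declared on the renamed field) -> matters for Shipment compatibility verdicts, not for this value's decode
  field active in record Shipment: type bool changed to int64 -> matters for Shipment compatibility verdicts, not for this value's decode
  removed field balance from record Contact -> matters for Shipment compatibility verdicts, not for this value's decode
  added field checksum to record Shipment: required bytes, tag 31 (in v2 it sits immediately before label) -> matters for Shipment compatibility verdicts, not for this value's decode

decoded: FAILS_AT (contact, R1)


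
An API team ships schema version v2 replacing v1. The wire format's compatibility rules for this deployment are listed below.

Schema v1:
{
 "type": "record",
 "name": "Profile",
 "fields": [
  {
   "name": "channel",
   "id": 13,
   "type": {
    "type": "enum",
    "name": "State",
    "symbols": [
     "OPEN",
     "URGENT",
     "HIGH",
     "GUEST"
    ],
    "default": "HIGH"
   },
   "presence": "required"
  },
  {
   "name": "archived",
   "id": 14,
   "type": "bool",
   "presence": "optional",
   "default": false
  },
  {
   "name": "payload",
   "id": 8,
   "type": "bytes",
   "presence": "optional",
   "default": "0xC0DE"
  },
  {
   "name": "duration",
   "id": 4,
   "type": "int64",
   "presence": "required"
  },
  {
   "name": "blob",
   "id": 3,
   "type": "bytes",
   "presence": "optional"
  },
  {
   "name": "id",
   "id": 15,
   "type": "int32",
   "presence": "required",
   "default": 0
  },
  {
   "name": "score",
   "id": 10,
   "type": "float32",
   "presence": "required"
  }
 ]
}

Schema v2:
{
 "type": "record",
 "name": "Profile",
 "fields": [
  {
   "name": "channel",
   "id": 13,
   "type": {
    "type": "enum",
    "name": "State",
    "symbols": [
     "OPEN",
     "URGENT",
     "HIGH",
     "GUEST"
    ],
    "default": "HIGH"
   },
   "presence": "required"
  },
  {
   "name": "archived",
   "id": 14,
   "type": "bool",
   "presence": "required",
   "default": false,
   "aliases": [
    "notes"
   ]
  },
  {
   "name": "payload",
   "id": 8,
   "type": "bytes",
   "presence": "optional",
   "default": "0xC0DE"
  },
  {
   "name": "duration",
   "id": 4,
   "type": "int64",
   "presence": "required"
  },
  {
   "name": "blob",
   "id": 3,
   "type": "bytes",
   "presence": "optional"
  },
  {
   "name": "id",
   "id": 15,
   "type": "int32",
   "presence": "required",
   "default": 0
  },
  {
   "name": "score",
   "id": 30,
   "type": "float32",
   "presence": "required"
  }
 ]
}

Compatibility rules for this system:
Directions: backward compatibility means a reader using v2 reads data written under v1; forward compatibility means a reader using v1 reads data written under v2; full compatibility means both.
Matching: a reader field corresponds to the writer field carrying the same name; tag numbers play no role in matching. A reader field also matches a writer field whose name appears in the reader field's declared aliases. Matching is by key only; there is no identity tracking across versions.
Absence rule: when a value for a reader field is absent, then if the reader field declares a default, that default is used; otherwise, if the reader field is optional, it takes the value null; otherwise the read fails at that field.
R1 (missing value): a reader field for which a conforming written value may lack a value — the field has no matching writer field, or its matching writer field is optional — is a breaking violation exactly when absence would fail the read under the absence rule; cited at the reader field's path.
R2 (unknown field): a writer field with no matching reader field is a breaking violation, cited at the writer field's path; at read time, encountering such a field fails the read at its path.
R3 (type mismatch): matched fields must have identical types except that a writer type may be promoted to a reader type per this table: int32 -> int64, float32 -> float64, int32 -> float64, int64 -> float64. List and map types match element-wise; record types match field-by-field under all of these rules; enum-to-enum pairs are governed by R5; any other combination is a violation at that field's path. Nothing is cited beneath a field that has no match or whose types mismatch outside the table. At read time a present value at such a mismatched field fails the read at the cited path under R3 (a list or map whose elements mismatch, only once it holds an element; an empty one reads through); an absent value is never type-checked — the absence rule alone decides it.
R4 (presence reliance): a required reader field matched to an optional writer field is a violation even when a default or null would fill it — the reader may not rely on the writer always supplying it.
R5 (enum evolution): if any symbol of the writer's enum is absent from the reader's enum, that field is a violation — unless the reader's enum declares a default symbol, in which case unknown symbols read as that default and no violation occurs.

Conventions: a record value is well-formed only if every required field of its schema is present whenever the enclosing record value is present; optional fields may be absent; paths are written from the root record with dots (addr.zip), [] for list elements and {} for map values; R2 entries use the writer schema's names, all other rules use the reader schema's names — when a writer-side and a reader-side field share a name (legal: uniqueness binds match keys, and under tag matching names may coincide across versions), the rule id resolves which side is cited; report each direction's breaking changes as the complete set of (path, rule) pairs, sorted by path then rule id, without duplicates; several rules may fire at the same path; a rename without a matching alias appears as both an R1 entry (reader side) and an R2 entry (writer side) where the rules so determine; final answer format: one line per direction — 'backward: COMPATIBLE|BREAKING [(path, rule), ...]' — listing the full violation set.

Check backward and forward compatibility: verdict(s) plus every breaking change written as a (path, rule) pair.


in Profile below, arrows point writer -> reader
backward for Profile (reader v2, writer v1):
  writer required, State -> State: reader channel maps from writer channel
  writer optional, bool -> bool: reader archived maps from writer archived
  writer optional, bytes -> bytes: reader payload maps from writer payload
  writer required, int64 -> int64: reader duration maps from writer duration
  writer optional, bytes -> bytes: reader blob maps from writer blob
  writer required, int32 -> int32: reader id maps from writer id
  writer required, float32 -> float32: reader score maps from writer score
  violation R4 at archived
  backward on Profile therefore BREAKING (1)
forward for Profile (reader v1, writer v2):
  writer required, State -> State: reader channel maps from writer channel
  writer required, bool -> bool: reader archived maps from writer archived
  writer optional, bytes -> bytes: reader payload maps from writer payload
  writer required, int64 -> int64: reader duration maps from writer duration
  writer optional, bytes -> bytes: reader blob maps from writer blob
  writer required, int32 -> int32: reader id maps from writer id
  writer required, float32 -> float32: reader score maps from writer score
  => no violations; forward on Profile: COMPATIBLE

backward: BREAKING [(archived, R4)]; forward: COMPATIBLE []


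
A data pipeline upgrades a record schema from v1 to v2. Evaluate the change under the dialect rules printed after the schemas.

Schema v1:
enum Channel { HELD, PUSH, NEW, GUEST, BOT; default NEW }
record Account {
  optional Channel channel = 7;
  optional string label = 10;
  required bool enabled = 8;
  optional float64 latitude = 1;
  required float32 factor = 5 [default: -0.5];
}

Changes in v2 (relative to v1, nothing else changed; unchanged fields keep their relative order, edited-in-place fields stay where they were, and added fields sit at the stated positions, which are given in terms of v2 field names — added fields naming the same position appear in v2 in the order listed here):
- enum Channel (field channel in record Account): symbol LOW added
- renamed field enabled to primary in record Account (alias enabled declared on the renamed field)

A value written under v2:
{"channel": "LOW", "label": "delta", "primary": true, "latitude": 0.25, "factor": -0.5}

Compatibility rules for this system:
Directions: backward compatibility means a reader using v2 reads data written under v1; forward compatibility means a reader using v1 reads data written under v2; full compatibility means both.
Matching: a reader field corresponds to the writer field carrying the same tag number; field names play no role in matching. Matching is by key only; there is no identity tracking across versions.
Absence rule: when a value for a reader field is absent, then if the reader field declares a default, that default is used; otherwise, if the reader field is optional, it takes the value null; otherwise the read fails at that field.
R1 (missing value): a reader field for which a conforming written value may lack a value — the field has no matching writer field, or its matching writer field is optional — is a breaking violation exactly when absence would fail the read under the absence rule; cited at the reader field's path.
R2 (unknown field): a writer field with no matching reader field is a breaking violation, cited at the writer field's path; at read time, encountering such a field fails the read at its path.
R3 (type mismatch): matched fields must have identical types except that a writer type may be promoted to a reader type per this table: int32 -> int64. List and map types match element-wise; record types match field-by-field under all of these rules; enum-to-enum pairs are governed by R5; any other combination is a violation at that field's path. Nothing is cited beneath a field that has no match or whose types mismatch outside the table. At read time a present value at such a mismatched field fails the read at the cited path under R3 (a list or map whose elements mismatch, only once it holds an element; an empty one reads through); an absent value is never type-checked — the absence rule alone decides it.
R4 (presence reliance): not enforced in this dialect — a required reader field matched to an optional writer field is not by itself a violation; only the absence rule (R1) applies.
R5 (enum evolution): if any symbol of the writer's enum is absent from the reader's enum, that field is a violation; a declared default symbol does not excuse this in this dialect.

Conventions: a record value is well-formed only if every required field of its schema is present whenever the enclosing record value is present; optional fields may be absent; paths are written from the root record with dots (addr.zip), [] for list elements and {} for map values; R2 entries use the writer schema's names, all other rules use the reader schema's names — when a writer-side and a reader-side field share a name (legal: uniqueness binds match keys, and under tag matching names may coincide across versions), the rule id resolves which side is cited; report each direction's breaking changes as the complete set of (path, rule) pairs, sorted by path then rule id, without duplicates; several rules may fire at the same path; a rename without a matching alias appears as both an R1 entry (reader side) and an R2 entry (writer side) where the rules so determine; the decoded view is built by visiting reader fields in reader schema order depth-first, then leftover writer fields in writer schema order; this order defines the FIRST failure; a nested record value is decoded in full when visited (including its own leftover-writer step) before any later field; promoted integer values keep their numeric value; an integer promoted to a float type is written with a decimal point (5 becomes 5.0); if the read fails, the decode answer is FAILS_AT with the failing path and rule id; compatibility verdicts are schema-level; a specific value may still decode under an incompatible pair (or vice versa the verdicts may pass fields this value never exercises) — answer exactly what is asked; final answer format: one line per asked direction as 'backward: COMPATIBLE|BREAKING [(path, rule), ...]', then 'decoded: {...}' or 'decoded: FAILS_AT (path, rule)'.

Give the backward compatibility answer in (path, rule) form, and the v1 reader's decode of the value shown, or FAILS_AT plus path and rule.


backward: COMPATIBLE []; decoded: FAILS_AT (channel, R5)

the writer's type comes first in each Account pair
backward pass over Account, reader schema v2, writer schema v1:
  channel: Channel -> Channel, writer optional; from channel
  label: string -> string, writer optional; from label
  primary: bool -> bool, writer required; from enabled
  latitude: float64 -> float64, writer optional; from latitude
  factor: float32 -> float32, writer required; from factor
  nothing fires on Account: backward is COMPATIBLE
migrating the Account value to v1:
  read fails at channel under R5
  => FAILS_AT (channel, R5)
ruling out the remaining Account differences:
  renamed field enabled to primary in record Account (alias enabled declared on the renamed field) -> triggers nothing under Account's printed rules — same verdict


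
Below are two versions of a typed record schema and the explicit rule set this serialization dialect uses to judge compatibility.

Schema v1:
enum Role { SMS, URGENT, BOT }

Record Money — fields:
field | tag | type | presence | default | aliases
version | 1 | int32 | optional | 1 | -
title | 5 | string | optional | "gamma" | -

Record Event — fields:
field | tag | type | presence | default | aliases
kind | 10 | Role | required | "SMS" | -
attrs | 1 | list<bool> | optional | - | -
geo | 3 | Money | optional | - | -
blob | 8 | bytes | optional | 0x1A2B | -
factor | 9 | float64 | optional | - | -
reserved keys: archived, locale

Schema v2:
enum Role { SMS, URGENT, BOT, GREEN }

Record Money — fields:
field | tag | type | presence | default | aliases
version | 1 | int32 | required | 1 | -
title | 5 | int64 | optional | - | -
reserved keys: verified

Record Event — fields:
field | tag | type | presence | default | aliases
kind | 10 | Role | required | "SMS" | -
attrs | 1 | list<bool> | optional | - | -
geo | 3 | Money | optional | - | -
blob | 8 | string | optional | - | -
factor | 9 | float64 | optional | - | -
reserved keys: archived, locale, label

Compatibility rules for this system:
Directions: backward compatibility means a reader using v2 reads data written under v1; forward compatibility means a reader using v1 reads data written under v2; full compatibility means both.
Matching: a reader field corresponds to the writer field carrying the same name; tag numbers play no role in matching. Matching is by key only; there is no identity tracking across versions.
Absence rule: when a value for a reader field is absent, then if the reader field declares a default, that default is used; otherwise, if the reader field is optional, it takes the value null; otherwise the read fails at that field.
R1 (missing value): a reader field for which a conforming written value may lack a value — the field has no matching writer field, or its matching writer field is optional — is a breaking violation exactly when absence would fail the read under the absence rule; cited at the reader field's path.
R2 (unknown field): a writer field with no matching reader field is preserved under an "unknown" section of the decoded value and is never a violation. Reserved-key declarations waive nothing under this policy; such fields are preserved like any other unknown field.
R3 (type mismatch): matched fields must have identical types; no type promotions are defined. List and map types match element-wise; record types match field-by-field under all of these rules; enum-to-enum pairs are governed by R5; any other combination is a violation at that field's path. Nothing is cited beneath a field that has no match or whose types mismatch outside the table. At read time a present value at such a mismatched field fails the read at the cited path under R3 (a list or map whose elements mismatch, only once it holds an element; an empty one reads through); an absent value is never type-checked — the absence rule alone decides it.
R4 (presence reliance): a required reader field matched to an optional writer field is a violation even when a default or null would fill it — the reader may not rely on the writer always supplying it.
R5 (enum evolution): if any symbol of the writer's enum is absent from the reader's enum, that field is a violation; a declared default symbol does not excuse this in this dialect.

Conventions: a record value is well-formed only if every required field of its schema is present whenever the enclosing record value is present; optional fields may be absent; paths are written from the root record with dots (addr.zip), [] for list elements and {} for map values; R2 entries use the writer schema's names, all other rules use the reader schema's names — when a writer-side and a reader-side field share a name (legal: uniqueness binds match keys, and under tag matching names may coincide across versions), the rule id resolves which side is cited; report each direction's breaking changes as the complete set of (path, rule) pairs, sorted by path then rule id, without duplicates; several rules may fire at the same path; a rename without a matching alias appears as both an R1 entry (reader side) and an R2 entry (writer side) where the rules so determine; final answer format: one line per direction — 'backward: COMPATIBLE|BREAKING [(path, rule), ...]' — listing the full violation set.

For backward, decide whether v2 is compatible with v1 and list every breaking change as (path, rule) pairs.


the writer's type comes first in each Event pair
backward for Event (reader v2, writer v1):
  writer required, Role -> Role: reader kind maps from writer kind
  writer optional, list<bool> -> list<bool>: reader attrs maps from writer attrs
  writer optional, Money -> Money: reader geo maps from writer geo
  writer optional, bytes -> string: reader blob maps from writer blob
  writer optional, float64 -> float64: reader factor maps from writer factor
  writer optional, int32 -> int32: reader geo.version maps from writer geo.version
  writer optional, string -> int64: reader geo.title maps from writer geo.title
  rule R3 violated at blob
  rule R3 violated at geo.title
  rule R4 violated at geo.version
  backward on Event therefore BREAKING (3)
checking off the Event differences that do not matter here:
  enum Role (field kind in record Event): symbol GREEN added -> its effect on Event is confined to the forward direction, not asked

backward: BREAKING [(blob, R3), (geo.title, R3), (geo.version, R4)]


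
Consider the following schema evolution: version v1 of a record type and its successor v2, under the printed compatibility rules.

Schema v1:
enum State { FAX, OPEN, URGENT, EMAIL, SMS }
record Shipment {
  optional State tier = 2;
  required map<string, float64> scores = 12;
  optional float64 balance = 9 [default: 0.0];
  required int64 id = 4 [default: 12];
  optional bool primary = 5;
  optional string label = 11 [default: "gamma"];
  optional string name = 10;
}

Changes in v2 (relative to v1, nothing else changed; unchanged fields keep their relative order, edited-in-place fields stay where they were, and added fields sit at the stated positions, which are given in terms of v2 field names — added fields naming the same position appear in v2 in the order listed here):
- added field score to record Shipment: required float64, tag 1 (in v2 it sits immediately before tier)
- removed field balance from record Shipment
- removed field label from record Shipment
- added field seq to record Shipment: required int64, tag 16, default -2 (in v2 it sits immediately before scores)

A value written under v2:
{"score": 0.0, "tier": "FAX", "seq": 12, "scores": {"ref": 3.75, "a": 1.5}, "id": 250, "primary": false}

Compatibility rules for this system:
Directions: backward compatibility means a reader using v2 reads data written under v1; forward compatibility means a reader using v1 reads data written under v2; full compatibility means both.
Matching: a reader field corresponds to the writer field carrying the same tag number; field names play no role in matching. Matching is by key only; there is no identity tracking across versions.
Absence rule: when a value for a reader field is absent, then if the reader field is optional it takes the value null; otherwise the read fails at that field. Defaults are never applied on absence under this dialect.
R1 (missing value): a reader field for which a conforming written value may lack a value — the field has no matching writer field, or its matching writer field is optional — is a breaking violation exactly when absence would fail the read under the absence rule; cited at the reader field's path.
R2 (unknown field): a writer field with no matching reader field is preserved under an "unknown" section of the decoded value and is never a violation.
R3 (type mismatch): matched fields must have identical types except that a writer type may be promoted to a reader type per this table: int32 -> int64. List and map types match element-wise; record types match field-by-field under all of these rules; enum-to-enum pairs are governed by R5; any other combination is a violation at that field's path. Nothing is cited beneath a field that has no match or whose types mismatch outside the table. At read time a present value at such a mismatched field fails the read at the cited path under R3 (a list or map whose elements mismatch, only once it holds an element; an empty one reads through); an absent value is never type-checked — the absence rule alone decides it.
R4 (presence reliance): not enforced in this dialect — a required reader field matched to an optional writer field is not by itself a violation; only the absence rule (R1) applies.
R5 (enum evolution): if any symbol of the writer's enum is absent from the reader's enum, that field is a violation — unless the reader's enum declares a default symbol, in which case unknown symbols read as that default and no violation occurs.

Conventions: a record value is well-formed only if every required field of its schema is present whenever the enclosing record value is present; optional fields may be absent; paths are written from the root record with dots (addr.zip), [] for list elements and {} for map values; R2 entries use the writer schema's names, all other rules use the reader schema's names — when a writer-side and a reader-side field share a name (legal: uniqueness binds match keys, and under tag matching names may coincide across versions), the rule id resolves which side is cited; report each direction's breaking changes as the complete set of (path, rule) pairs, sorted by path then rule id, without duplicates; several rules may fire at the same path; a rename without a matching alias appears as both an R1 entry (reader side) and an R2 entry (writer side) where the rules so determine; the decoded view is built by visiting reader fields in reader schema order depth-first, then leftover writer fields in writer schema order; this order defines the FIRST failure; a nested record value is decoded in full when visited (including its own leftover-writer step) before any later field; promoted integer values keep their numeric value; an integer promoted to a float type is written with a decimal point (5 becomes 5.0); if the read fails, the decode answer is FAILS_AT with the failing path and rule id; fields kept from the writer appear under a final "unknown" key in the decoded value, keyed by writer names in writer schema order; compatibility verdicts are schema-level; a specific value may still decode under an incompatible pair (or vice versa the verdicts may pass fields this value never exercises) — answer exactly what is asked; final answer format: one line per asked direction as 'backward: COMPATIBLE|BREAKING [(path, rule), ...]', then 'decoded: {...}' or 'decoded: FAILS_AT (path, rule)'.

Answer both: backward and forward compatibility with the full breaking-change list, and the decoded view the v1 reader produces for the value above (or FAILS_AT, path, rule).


backward: BREAKING [(score, R1), (seq, R1)]; forward: COMPATIBLE []; decoded: {"tier": "FAX", "scores": {"ref": 3.75, "a": 1.5}, "balance": null, "id": 250, "primary": false, "label": null, "name": null, "unknown": {"score": 0.0, "seq": 12}}

arrows below run writer -> reader for Shipment
backward pass over Shipment, reader schema v2, writer schema v1:
  score has no writer counterpart
  tier <- tier (State -> State, writer optional)
  seq has no writer counterpart
  scores <- scores (map<string, float64> -> map<string, float64>, writer required)
  id <- id (int64 -> int64, writer required)
  primary <- primary (bool -> bool, writer optional)
  name <- name (string -> string, writer optional)
  writer field balance has no reader counterpart
  writer field label has no reader counterpart
  R1 fires at score
  R1 fires at seq
  => backward verdict for Shipment: BREAKING, 2 violation(s)
forward pass over Shipment, reader schema v1, writer schema v2:
  tier <- tier (State -> State, writer optional)
  scores <- scores (map<string, float64> -> map<string, float64>, writer required)
  balance has no writer counterpart
  id <- id (int64 -> int64, writer required)
  primary <- primary (bool -> bool, writer optional)
  label has no writer counterpart
  name <- name (string -> string, writer optional)
  writer field score has no reader counterpart
  writer field seq has no reader counterpart
  nothing fires on Shipment: forward is COMPATIBLE
decoding the Shipment value with the v1 reader:
  tier := "FAX"
  scores := {"ref": 3.75, "a": 1.5}
  balance := null (not supplied -> null)
  id := 250
  primary := false
  label := null (not supplied -> null)
  name := null (not supplied -> null)
  writer score: kept under "unknown"
  writer seq: kept under "unknown"
  => decoded: {"tier": "FAX", "scores": {"ref": 3.75, "a": 1.5}, "balance": null, "id": 250, "primary": false, "label": null, "name": null, "unknown": {"score": 0.0, "seq": 12}}


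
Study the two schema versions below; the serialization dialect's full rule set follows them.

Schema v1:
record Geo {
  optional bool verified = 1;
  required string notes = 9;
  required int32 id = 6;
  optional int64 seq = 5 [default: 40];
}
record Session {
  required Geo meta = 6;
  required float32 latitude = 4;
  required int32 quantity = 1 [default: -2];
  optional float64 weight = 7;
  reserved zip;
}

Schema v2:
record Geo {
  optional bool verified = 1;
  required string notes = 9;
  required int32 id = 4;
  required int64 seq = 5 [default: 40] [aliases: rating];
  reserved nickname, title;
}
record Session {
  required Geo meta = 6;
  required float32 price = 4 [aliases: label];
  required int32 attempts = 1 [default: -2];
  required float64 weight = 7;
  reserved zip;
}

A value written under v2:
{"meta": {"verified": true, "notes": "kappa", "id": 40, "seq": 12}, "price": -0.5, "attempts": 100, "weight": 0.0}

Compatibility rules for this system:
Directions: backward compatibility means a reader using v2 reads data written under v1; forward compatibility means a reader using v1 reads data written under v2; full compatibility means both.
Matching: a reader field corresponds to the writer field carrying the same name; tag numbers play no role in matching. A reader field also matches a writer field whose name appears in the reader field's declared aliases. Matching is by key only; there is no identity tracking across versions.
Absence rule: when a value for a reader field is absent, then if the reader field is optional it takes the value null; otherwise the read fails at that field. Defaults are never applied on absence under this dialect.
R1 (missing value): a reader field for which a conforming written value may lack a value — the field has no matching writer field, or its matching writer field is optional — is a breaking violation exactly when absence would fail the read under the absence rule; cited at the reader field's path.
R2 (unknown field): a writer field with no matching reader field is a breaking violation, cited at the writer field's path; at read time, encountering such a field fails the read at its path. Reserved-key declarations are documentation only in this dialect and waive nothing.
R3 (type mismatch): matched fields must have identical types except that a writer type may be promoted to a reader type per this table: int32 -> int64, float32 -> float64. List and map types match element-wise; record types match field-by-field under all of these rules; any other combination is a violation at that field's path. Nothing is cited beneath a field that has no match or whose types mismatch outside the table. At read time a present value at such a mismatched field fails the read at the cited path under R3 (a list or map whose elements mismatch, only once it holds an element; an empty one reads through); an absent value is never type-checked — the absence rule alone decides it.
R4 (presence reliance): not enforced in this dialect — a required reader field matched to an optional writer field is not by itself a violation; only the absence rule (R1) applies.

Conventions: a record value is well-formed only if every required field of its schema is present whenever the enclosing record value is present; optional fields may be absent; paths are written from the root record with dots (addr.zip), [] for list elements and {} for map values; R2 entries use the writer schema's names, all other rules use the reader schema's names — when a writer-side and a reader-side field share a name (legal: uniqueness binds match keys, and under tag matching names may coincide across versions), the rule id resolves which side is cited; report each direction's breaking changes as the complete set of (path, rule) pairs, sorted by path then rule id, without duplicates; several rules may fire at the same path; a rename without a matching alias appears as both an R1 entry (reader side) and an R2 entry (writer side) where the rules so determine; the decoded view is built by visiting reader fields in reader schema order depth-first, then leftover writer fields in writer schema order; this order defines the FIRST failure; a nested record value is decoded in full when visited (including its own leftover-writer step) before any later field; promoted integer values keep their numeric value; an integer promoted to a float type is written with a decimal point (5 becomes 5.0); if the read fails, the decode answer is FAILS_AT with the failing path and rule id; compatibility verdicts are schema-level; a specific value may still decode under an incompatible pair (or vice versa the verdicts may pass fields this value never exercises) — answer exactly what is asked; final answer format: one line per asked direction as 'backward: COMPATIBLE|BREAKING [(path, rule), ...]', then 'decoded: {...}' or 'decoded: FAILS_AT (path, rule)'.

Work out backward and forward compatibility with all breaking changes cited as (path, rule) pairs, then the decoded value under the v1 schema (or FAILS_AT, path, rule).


each type pair in Session: writer, then reader
checking backward for Session: reader v2 against writer v1:
  meta: Geo -> Geo, writer required; from meta
  no writer field matches reader price
  no writer field matches reader attempts
  weight: float64 -> float64, writer optional; from weight
  writer latitude: unknown to reader
  writer quantity: unknown to reader
  meta.verified: bool -> bool, writer optional; from meta.verified
  meta.notes: string -> string, writer required; from meta.notes
  meta.id: int32 -> int32, writer required; from meta.id
  meta.seq: int64 -> int64, writer optional; from meta.seq
  rule R1 violated at attempts
  rule R2 violated at latitude
  rule R1 violated at meta.seq
  rule R1 violated at price
  rule R2 violated at quantity
  rule R1 violated at weight
  => backward verdict for Session: BREAKING, 6 violation(s)
checking forward for Session: reader v1 against writer v2:
  meta: Geo -> Geo, writer required; from meta
  no writer field matches reader latitude
  no writer field matches reader quantity
  weight: float64 -> float64, writer required; from weight
  writer price: unknown to reader
  writer attempts: unknown to reader
  meta.verified: bool -> bool, writer optional; from meta.verified
  meta.notes: string -> string, writer required; from meta.notes
  meta.id: int32 -> int32, writer required; from meta.id
  meta.seq: int64 -> int64, writer required; from meta.seq
  rule R2 violated at attempts
  rule R1 violated at latitude
  rule R2 violated at price
  rule R1 violated at quantity
  => forward verdict for Session: BREAKING, 4 violation(s)
decode walk for Session under reader schema v1:
  meta.verified := true
  meta.notes := "kappa"
  meta.id := 40
  meta.seq := 12
  read fails at latitude under R1 (no fill)
  => FAILS_AT (latitude, R1)

backward: BREAKING [(attempts, R1), (latitude, R2), (meta.seq, R1), (price, R1), (quantity, R2), (weight, R1)]; forward: BREAKING [(attempts, R2), (latitude, R1), (price, R2), (quantity, R1)]; decoded: FAILS_AT (latitude, R1)
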